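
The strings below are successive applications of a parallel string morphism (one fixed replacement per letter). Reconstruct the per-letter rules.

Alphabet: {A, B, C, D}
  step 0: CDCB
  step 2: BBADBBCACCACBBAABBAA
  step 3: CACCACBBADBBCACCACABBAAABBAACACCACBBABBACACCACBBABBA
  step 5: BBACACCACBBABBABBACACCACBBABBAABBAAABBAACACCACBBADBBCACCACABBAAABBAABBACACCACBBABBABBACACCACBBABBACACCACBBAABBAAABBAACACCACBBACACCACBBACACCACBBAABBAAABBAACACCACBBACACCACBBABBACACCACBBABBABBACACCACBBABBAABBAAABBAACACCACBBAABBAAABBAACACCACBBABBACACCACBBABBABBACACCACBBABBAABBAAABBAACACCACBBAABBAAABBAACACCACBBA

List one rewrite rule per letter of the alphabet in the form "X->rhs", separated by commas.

  step 2 ⇒ step 3: BBADBBCACCACBBAABBAA ⇒ CAC·CAC·BBA·DBB·CAC·CAC·A·BBA·A·A·BBA·A·CAC·CAC·BBA·BBA·CAC·CAC·BBA·BBA
    A ↦ BBA
    B ↦ CAC
    C ↦ A
    D ↦ DBB

A->BBA, B->CAC, C->A, D->DBB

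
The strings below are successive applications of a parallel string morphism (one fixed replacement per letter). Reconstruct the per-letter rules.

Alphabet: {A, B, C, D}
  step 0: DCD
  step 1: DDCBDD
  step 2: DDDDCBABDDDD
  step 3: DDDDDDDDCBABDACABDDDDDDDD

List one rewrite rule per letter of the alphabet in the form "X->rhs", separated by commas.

A->DAC, B->AB, C->CB, D->DD

  step 2 ⇒ step 3: DDDDCBABDDDD ⇒ DD·DD·DD·DD·CB·AB·DAC·AB·DD·DD·DD·DD
    A ↦ DAC
    B ↦ AB
    C ↦ CB
    D ↦ DD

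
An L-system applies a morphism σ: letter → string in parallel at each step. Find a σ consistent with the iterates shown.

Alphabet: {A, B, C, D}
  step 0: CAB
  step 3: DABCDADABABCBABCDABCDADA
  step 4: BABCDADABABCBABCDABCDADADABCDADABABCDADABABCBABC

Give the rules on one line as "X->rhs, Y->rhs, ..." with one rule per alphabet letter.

  step 3 ⇒ step 4: DABCDADABABCBABCDABCDADA ⇒ BA·BC·DA·DA·BA·BC·BA·BC·DA·BC·DA·DA·DA·BC·DA·DA·BA·BC·DA·DA·BA·BC·BA·BC
    A ↦ BC
    B ↦ DA
    C ↦ DA
    D ↦ BA

A->BC, B->DA, C->DA, D->BA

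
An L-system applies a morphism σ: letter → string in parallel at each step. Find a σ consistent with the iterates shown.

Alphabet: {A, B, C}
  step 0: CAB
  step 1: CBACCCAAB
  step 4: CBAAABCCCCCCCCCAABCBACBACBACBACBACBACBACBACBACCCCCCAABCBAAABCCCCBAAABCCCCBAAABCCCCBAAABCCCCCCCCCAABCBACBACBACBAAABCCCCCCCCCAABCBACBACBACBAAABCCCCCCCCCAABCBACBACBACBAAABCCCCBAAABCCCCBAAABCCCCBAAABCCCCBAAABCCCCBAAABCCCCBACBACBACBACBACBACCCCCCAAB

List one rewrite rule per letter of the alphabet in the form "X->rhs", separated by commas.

A->CCC, B->AAB, C->CBA

  step 0 ⇒ step 1: CAB ⇒ CBA·CCC·AAB
    A ↦ CCC
    B ↦ AAB
    C ↦ CBA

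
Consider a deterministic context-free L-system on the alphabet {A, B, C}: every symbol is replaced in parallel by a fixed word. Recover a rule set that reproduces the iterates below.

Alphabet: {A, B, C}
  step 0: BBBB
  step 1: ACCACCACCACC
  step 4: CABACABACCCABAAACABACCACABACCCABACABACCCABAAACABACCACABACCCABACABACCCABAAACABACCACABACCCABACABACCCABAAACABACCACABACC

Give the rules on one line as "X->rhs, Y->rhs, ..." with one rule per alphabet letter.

  step 0 ⇒ step 1: BBBB ⇒ ACC·ACC·ACC·ACC
    B ↦ ACC
    A ↦ CAB  (constrained at step 1)
    C ↦ A  (constrained at step 1)

A->CAB, B->ACC, C->A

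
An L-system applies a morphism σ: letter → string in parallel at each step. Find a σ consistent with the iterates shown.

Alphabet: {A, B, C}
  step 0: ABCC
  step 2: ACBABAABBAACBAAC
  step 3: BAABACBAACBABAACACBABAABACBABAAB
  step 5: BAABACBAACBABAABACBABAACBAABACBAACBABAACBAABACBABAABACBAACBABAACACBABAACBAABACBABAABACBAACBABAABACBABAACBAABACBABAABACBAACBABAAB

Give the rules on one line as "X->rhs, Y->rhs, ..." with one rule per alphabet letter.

A->BA, B->AC, C->AB

  step 2 ⇒ step 3: ACBABAABBAACBAAC ⇒ BA·AB·AC·BA·AC·BA·BA·AC·AC·BA·BA·AB·AC·BA·BA·AB
    A ↦ BA
    B ↦ AC
    C ↦ AB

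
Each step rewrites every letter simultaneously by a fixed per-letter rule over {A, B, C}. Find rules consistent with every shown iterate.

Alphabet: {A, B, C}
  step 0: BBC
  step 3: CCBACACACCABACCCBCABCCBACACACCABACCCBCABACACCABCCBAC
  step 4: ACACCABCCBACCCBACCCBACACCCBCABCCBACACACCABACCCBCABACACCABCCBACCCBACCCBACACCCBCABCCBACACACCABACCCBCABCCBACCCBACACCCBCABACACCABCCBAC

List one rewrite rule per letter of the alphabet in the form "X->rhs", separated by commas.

A->CCB, B->CAB, C->AC

  step 3 ⇒ step 4: CCBACACACCABACCCBCABCCBACACACCABACCCBCABACACCABCCBAC ⇒ AC·AC·CAB·CCB·AC·CCB·AC·CCB·AC·AC·CCB·CAB·CCB·AC·AC·AC·CAB·AC·CCB·CAB·AC·AC·CAB·CCB·AC·CCB·AC·CCB·AC·AC·CCB·CAB·CCB·AC·AC·AC·CAB·AC·CCB·CAB·CCB·AC·CCB·AC·AC·CCB·CAB·AC·AC·CAB·CCB·AC
    A ↦ CCB
    B ↦ CAB
    C ↦ AC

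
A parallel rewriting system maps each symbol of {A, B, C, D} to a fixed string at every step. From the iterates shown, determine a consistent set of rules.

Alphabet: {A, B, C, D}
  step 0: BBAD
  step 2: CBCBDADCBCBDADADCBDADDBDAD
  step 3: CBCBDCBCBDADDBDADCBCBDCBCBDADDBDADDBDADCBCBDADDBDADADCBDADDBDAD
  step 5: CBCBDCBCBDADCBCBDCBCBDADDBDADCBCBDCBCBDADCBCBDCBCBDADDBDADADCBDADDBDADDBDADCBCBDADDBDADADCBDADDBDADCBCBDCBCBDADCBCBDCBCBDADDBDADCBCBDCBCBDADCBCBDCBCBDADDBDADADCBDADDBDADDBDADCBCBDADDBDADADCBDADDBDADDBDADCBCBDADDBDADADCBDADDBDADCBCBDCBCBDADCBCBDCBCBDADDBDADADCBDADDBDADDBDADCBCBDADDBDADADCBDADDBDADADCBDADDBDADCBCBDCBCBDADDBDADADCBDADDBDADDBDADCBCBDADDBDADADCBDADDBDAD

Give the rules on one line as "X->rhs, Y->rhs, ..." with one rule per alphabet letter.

  step 2 ⇒ step 3: CBCBDADCBCBDADADCBDADDBDAD ⇒ CB·CBD·CB·CBD·AD·DBD·AD·CB·CBD·CB·CBD·AD·DBD·AD·DBD·AD·CB·CBD·AD·DBD·AD·AD·CBD·AD·DBD·AD
    A ↦ DBD
    B ↦ CBD
    C ↦ CB
    D ↦ AD

A->DBD, B->CBD, C->CB, D->AD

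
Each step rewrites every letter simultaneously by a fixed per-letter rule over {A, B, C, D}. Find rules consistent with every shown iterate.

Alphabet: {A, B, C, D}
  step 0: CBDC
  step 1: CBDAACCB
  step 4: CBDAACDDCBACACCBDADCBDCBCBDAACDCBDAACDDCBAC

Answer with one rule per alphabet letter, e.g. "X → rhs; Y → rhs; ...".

A->D, B->DA, C->CB, D->AC

  step 0 ⇒ step 1: CBDC ⇒ CB·DA·AC·CB
    B ↦ DA
    C ↦ CB
    D ↦ AC
    A ↦ D  (constrained at step 1)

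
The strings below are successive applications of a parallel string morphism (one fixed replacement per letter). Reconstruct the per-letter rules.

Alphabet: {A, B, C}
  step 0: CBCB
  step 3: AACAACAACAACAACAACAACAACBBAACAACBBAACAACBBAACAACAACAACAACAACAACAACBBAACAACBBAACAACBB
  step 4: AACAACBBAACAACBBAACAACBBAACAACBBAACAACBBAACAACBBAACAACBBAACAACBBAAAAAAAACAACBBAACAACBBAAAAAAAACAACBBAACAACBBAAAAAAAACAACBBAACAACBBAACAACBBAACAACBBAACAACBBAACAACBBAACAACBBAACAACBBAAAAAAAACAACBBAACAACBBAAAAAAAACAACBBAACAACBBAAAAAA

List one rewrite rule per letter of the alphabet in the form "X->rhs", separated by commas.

A->AAC, B->AAA, C->BB

  step 3 ⇒ step 4: AACAACAACAACAACAACAACAACBBAACAACBBAACAACBBAACAACAACAACAACAACAACAACBBAACAACBBAACAACBB ⇒ AAC·AAC·BB·AAC·AAC·BB·AAC·AAC·BB·AAC·AAC·BB·AAC·AAC·BB·AAC·AAC·BB·AAC·AAC·BB·AAC·AAC·BB·AAA·AAA·AAC·AAC·BB·AAC·AAC·BB·AAA·AAA·AAC·AAC·BB·AAC·AAC·BB·AAA·AAA·AAC·AAC·BB·AAC·AAC·BB·AAC·AAC·BB·AAC·AAC·BB·AAC·AAC·BB·AAC·AAC·BB·AAC·AAC·BB·AAC·AAC·BB·AAA·AAA·AAC·AAC·BB·AAC·AAC·BB·AAA·AAA·AAC·AAC·BB·AAC·AAC·BB·AAA·AAA
    A ↦ AAC
    B ↦ AAA
    C ↦ BB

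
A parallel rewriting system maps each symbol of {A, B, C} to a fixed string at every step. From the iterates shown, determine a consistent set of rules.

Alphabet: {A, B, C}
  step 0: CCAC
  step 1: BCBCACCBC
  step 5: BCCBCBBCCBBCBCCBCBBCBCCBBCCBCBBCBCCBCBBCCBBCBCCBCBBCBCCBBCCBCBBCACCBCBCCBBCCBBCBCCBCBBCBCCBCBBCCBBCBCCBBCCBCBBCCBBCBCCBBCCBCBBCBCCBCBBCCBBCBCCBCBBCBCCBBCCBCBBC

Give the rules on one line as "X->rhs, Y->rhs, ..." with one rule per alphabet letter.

  step 0 ⇒ step 1: CCAC ⇒ BC·BC·ACC·BC
    A ↦ ACC
    C ↦ BC
    B ↦ CB  (constrained at step 1)

A->ACC, B->CB, C->BC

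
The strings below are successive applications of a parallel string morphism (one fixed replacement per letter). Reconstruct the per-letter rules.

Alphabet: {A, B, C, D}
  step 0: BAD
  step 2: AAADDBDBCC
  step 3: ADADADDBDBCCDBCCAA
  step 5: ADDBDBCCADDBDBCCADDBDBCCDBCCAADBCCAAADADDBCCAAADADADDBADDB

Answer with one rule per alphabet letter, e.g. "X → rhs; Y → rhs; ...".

  step 2 ⇒ step 3: AAADDBDBCC ⇒ AD·AD·AD·DB·DB·CC·DB·CC·A·A
    A ↦ AD
    B ↦ CC
    C ↦ A
    D ↦ DB

A->AD, B->CC, C->A, D->DB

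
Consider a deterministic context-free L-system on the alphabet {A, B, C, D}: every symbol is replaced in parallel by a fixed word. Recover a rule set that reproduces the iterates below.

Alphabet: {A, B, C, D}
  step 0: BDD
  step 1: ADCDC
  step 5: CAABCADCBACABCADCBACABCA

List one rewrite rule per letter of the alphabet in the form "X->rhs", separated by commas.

  step 0 ⇒ step 1: BDD ⇒ A·DC·DC
    B ↦ A
    D ↦ DC
    A ↦ CA  (constrained at step 1)
    C ↦ B  (constrained at step 1)

A->CA, B->A, C->B, D->DC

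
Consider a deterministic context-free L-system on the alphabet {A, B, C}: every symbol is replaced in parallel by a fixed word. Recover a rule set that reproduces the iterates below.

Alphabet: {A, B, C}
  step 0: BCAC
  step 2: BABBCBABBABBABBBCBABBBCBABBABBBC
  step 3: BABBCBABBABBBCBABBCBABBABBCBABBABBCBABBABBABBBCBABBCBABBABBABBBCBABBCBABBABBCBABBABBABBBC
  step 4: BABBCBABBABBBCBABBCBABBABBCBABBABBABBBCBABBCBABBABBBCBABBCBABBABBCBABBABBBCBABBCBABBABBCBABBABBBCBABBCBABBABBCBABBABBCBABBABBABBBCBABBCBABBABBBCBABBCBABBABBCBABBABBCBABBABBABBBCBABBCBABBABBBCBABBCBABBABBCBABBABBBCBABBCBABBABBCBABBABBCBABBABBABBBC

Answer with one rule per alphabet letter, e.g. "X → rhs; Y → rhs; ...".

A->BC, B->BAB, C->BBC

  step 3 ⇒ step 4: BABBCBABBABBBCBABBCBABBABBCBABBABBCBABBABBABBBCBABBCBABBABBABBBCBABBCBABBABBCBABBABBABBBC ⇒ BAB·BC·BAB·BAB·BBC·BAB·BC·BAB·BAB·BC·BAB·BAB·BAB·BBC·BAB·BC·BAB·BAB·BBC·BAB·BC·BAB·BAB·BC·BAB·BAB·BBC·BAB·BC·BAB·BAB·BC·BAB·BAB·BBC·BAB·BC·BAB·BAB·BC·BAB·BAB·BC·BAB·BAB·BAB·BBC·BAB·BC·BAB·BAB·BBC·BAB·BC·BAB·BAB·BC·BAB·BAB·BC·BAB·BAB·BAB·BBC·BAB·BC·BAB·BAB·BBC·BAB·BC·BAB·BAB·BC·BAB·BAB·BBC·BAB·BC·BAB·BAB·BC·BAB·BAB·BC·BAB·BAB·BAB·BBC
    A ↦ BC
    B ↦ BAB
    C ↦ BBC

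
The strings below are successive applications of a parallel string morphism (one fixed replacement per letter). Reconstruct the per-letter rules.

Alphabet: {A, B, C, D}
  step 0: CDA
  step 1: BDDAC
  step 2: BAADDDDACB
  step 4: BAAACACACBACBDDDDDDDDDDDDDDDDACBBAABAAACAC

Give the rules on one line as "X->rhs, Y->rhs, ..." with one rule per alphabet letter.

A->AC, B->BAA, C->B, D->DD

  step 1 ⇒ step 2: BDDAC ⇒ BAA·DD·DD·AC·B
    A ↦ AC
    B ↦ BAA
    C ↦ B
    D ↦ DD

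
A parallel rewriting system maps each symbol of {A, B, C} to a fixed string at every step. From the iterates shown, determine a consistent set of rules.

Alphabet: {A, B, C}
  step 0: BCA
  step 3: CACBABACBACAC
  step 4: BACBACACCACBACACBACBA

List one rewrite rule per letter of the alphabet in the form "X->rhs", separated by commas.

A->C, B->CA, C->BA

  step 3 ⇒ step 4: CACBABACBACAC ⇒ BA·C·BA·CA·C·CA·C·BA·CA·C·BA·C·BA
    A ↦ C
    B ↦ CA
    C ↦ BA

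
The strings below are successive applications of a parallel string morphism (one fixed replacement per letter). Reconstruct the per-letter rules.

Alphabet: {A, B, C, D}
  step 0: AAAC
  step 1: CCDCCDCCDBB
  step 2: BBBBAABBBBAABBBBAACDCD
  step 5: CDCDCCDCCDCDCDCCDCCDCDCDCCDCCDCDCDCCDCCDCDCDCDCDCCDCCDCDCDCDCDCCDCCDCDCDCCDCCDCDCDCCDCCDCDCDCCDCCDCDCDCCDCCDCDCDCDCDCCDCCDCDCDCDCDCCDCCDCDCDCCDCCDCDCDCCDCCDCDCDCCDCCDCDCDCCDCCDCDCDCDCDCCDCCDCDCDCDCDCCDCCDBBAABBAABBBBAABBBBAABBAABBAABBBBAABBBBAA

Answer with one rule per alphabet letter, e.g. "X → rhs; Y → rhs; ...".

  step 1 ⇒ step 2: CCDCCDCCDBB ⇒ BB·BB·AA·BB·BB·AA·BB·BB·AA·CD·CD
    B ↦ CD
    C ↦ BB
    D ↦ AA
  step 0 ⇒ step 1: AAAC ⇒ CCD·CCD·CCD·BB
    A ↦ CCD

A->CCD, B->CD, C->BB, D->AA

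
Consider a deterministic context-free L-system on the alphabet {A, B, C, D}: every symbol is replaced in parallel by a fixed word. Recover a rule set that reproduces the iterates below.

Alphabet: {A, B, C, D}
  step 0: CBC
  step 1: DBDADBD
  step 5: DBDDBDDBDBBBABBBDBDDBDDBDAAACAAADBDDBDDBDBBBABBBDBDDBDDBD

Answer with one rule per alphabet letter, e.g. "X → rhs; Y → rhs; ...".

  step 0 ⇒ step 1: CBC ⇒ DBD·A·DBD
    B ↦ A
    C ↦ DBD
    A ↦ C  (constrained at step 1)
    D ↦ BBB  (constrained at step 1)

A->C, B->A, C->DBD, D->BBB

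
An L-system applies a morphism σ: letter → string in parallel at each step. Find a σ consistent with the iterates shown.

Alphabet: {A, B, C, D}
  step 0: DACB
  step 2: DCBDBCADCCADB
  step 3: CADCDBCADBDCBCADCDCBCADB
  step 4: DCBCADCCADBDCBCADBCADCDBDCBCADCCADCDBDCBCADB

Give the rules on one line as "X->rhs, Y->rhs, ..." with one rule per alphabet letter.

  step 3 ⇒ step 4: CADCDBCADBDCBCADCDCBCADB ⇒ DC·B·CA·DC·CA·DB·DC·B·CA·DB·CA·DC·DB·DC·B·CA·DC·CA·DC·DB·DC·B·CA·DB
    A ↦ B
    B ↦ DB
    C ↦ DC
    D ↦ CA

A->B, B->DB, C->DC, D->CA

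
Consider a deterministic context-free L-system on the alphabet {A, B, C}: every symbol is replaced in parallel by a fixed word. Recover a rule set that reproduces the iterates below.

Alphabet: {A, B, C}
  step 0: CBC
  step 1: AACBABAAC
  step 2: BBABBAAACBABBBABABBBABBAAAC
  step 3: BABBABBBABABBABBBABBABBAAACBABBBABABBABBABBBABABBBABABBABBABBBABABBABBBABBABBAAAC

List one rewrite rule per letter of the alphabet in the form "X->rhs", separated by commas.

  step 2 ⇒ step 3: BBABBAAACBABBBABABBBABBAAAC ⇒ BAB·BAB·BBA·BAB·BAB·BBA·BBA·BBA·AAC·BAB·BBA·BAB·BAB·BAB·BBA·BAB·BBA·BAB·BAB·BAB·BBA·BAB·BAB·BBA·BBA·BBA·AAC
    A ↦ BBA
    B ↦ BAB
    C ↦ AAC

A->BBA, B->BAB, C->AAC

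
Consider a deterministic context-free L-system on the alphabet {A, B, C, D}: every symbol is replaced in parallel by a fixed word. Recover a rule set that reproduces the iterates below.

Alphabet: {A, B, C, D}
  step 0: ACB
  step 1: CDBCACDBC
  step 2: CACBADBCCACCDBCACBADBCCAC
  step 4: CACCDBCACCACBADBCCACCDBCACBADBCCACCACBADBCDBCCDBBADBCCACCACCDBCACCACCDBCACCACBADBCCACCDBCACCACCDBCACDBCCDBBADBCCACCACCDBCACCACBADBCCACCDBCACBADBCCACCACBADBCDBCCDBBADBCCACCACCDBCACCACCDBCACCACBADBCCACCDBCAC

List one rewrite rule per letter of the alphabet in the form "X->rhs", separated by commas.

  step 1 ⇒ step 2: CDBCACDBC ⇒ CAC·BA·DBC·CAC·CDB·CAC·BA·DBC·CAC
    A ↦ CDB
    B ↦ DBC
    C ↦ CAC
    D ↦ BA

A->CDB, B->DBC, C->CAC, D->BA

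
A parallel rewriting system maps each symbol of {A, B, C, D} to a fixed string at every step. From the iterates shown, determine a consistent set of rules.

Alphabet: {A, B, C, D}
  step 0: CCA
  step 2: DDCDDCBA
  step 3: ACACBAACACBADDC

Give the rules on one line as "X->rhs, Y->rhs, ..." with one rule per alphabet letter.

  step 2 ⇒ step 3: DDCDDCBA ⇒ AC·AC·BA·AC·AC·BA·DD·C
    A ↦ C
    B ↦ DD
    C ↦ BA
    D ↦ AC

A->C, B->DD, C->BA, D->AC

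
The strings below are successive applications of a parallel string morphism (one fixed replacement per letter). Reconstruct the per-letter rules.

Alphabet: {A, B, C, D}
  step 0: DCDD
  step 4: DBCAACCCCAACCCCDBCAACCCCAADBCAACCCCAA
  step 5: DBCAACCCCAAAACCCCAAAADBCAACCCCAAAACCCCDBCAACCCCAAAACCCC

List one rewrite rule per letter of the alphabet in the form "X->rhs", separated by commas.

  step 4 ⇒ step 5: DBCAACCCCAACCCCDBCAACCCCAADBCAACCCCAA ⇒ DB·CA·A·CC·CC·A·A·A·A·CC·CC·A·A·A·A·DB·CA·A·CC·CC·A·A·A·A·CC·CC·DB·CA·A·CC·CC·A·A·A·A·CC·CC
    A ↦ CC
    B ↦ CA
    C ↦ A
    D ↦ DB

A->CC, B->CA, C->A, D->DB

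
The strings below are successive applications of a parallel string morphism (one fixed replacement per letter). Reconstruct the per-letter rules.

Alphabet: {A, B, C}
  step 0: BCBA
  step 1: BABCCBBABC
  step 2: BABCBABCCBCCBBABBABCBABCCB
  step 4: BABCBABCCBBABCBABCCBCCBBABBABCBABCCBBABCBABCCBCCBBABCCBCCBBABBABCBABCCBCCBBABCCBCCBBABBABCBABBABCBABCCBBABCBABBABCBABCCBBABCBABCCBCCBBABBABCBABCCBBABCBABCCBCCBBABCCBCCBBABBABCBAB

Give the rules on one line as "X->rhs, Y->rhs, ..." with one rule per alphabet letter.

  step 1 ⇒ step 2: BABCCBBABC ⇒ BAB·C·BAB·CCB·CCB·BAB·BAB·C·BAB·CCB
    A ↦ C
    B ↦ BAB
    C ↦ CCB

A->C, B->BAB, C->CCB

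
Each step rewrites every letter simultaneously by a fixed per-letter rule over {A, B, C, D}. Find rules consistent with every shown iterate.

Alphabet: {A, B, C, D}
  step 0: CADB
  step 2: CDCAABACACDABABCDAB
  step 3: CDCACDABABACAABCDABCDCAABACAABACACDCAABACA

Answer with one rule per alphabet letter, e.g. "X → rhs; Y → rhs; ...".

  step 2 ⇒ step 3: CDCAABACACDABABCDAB ⇒ CD·CA·CD·AB·AB·ACA·AB·CD·AB·CD·CA·AB·ACA·AB·ACA·CD·CA·AB·ACA
    A ↦ AB
    B ↦ ACA
    C ↦ CD
    D ↦ CA

A->AB, B->ACA, C->CD, D->CA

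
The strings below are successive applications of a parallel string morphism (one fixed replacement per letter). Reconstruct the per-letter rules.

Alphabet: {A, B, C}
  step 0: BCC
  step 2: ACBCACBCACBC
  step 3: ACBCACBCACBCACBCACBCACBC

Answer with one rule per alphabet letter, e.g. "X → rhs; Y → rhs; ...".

A->AC, B->AC, C->BC

  step 2 ⇒ step 3: ACBCACBCACBC ⇒ AC·BC·AC·BC·AC·BC·AC·BC·AC·BC·AC·BC
    A ↦ AC
    B ↦ AC
    C ↦ BC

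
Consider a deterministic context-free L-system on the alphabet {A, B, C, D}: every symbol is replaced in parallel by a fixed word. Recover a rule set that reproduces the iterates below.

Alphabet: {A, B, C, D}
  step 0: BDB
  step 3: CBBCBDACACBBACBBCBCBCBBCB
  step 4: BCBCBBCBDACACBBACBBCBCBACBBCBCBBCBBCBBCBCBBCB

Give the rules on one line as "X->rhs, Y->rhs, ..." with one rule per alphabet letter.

  step 3 ⇒ step 4: CBBCBDACACBBACBBCBCBCBBCB ⇒ B·CB·CB·B·CB·DAC·ACB·B·ACB·B·CB·CB·ACB·B·CB·CB·B·CB·B·CB·B·CB·CB·B·CB
    A ↦ ACB
    B ↦ CB
    C ↦ B
    D ↦ DAC

A->ACB, B->CB, C->B, D->DAC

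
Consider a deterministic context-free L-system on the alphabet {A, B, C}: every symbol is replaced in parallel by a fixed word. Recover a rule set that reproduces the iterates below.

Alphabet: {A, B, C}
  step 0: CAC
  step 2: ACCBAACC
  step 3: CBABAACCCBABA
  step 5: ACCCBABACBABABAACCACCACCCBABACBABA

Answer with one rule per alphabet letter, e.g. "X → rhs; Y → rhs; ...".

  step 2 ⇒ step 3: ACCBAACC ⇒ C·BA·BA·AC·C·C·BA·BA
    A ↦ C
    B ↦ AC
    C ↦ BA

A->C, B->AC, C->BA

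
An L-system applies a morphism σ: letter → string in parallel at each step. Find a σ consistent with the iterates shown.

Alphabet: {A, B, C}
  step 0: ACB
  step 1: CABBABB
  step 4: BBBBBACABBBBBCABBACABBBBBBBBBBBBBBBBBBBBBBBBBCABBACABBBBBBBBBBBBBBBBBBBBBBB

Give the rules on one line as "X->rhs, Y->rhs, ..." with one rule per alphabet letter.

A->CAB, B->BB, C->BA

  step 0 ⇒ step 1: ACB ⇒ CAB·BA·BB
    A ↦ CAB
    B ↦ BB
    C ↦ BA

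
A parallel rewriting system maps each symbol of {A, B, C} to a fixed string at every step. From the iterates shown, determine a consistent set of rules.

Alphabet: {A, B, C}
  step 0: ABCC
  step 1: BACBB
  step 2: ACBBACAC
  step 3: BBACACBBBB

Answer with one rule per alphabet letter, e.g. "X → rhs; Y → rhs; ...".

  step 2 ⇒ step 3: ACBBACAC ⇒ B·B·AC·AC·B·B·B·B
    A ↦ B
    B ↦ AC
    C ↦ B

A->B, B->AC, C->B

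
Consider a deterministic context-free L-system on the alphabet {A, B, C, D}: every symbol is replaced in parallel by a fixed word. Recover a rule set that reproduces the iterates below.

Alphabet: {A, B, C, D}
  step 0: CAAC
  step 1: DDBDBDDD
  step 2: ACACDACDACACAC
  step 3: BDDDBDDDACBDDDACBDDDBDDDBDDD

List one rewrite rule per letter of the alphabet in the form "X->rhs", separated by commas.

  step 2 ⇒ step 3: ACACDACDACACAC ⇒ BD·DD·BD·DD·AC·BD·DD·AC·BD·DD·BD·DD·BD·DD
    A ↦ BD
    C ↦ DD
    D ↦ AC
  step 1 ⇒ step 2: DDBDBDDD ⇒ AC·AC·D·AC·D·AC·AC·AC
    B ↦ D

A->BD, B->D, C->DD, D->AC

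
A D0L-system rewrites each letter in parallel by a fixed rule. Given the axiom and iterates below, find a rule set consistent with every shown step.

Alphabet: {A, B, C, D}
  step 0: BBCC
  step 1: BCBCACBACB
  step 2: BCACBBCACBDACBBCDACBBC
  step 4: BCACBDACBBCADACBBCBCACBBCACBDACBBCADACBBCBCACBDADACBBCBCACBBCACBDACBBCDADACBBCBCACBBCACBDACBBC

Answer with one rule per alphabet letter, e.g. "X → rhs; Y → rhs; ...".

  step 1 ⇒ step 2: BCBCACBACB ⇒ BC·ACB·BC·ACB·D·ACB·BC·D·ACB·BC
    A ↦ D
    B ↦ BC
    C ↦ ACB
    D ↦ A  (constrained at step 2)

A->D, B->BC, C->ACB, D->A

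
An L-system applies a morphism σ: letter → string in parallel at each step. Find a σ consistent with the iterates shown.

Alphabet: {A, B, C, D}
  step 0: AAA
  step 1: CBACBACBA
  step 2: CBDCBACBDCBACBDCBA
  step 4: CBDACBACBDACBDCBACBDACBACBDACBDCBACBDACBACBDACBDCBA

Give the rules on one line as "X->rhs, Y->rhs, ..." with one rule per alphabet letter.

  step 1 ⇒ step 2: CBACBACBA ⇒ CB·D·CBA·CB·D·CBA·CB·D·CBA
    A ↦ CBA
    B ↦ D
    C ↦ CB
    D ↦ A  (constrained at step 2)

A->CBA, B->D, C->CB, D->A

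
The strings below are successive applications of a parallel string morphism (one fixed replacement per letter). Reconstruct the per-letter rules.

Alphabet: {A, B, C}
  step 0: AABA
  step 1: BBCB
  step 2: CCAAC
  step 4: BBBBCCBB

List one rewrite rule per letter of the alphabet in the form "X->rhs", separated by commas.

A->B, B->C, C->AA

  step 1 ⇒ step 2: BBCB ⇒ C·C·AA·C
    B ↦ C
    C ↦ AA
  step 0 ⇒ step 1: AABA ⇒ B·B·C·B
    A ↦ B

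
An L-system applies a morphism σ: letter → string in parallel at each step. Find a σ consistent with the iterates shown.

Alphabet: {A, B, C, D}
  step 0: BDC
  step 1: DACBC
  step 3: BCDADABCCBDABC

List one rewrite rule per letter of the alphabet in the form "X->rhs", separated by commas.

A->B, B->DA, C->BC, D->C

  step 0 ⇒ step 1: BDC ⇒ DA·C·BC
    B ↦ DA
    C ↦ BC
    D ↦ C
    A ↦ B  (constrained at step 1)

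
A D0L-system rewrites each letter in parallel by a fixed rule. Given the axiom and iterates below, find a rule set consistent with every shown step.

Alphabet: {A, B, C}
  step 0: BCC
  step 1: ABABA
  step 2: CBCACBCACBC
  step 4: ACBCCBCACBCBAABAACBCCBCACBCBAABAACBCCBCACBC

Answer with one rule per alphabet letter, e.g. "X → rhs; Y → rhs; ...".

A->CBC, B->A, C->BA

  step 1 ⇒ step 2: ABABA ⇒ CBC·A·CBC·A·CBC
    A ↦ CBC
    B ↦ A
  step 0 ⇒ step 1: BCC ⇒ A·BA·BA
    C ↦ BA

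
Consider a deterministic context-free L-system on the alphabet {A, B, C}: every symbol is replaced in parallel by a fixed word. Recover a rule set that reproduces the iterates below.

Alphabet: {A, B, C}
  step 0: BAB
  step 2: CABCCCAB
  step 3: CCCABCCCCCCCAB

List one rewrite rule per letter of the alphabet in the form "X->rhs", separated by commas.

A->C, B->AB, C->CC

  step 2 ⇒ step 3: CABCCCAB ⇒ CC·C·AB·CC·CC·CC·C·AB
    A ↦ C
    B ↦ AB
    C ↦ CC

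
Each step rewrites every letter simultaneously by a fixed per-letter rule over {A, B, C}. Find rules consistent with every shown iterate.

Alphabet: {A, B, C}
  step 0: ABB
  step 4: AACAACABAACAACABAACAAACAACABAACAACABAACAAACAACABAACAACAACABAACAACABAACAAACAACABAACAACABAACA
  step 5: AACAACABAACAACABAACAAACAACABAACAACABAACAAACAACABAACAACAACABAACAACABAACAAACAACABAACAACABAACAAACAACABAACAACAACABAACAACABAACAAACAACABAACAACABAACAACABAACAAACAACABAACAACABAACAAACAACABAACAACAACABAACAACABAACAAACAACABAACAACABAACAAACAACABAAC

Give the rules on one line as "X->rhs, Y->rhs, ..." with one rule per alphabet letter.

  step 4 ⇒ step 5: AACAACABAACAACABAACAAACAACABAACAACABAACAAACAACABAACAACAACABAACAACABAACAAACAACABAACAACABAACA ⇒ AAC·AAC·AB·AAC·AAC·AB·AAC·A·AAC·AAC·AB·AAC·AAC·AB·AAC·A·AAC·AAC·AB·AAC·AAC·AAC·AB·AAC·AAC·AB·AAC·A·AAC·AAC·AB·AAC·AAC·AB·AAC·A·AAC·AAC·AB·AAC·AAC·AAC·AB·AAC·AAC·AB·AAC·A·AAC·AAC·AB·AAC·AAC·AB·AAC·AAC·AB·AAC·A·AAC·AAC·AB·AAC·AAC·AB·AAC·A·AAC·AAC·AB·AAC·AAC·AAC·AB·AAC·AAC·AB·AAC·A·AAC·AAC·AB·AAC·AAC·AB·AAC·A·AAC·AAC·AB·AAC
    A ↦ AAC
    B ↦ A
    C ↦ AB

A->AAC, B->A, C->AB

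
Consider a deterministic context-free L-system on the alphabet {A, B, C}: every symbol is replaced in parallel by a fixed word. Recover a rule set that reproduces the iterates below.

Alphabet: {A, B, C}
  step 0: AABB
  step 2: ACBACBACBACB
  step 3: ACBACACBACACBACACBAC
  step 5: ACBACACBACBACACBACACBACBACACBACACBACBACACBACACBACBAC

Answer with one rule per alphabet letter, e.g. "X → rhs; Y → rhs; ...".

A->AC, B->AC, C->B

  step 2 ⇒ step 3: ACBACBACBACB ⇒ AC·B·AC·AC·B·AC·AC·B·AC·AC·B·AC
    A ↦ AC
    B ↦ AC
    C ↦ B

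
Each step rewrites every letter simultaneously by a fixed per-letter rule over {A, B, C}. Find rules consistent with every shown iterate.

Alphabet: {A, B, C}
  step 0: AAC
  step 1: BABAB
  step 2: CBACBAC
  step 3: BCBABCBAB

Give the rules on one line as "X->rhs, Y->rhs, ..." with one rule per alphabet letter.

  step 2 ⇒ step 3: CBACBAC ⇒ B·C·BA·B·C·BA·B
    A ↦ BA
    B ↦ C
    C ↦ B

A->BA, B->C, C->B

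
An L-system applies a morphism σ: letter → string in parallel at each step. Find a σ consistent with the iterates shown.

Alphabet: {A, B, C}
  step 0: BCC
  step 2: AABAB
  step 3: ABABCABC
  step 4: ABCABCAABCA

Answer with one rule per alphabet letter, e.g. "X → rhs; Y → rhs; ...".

A->AB, B->C, C->A

  step 3 ⇒ step 4: ABABCABC ⇒ AB·C·AB·C·A·AB·C·A
    A ↦ AB
    B ↦ C
    C ↦ A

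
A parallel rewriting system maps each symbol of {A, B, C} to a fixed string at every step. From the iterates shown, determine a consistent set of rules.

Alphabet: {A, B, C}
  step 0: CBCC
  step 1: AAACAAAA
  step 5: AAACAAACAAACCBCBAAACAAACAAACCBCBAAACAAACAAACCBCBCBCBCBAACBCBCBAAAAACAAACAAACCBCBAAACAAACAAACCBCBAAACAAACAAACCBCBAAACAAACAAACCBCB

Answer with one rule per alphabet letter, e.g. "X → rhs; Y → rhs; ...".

A->CB, B->AC, C->AA

  step 0 ⇒ step 1: CBCC ⇒ AA·AC·AA·AA
    B ↦ AC
    C ↦ AA
    A ↦ CB  (constrained at step 1)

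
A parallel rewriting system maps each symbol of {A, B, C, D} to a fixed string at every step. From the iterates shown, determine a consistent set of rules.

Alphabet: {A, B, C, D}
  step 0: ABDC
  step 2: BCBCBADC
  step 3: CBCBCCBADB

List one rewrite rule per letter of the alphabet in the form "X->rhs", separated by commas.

A->CB, B->C, C->B, D->AD

  step 2 ⇒ step 3: BCBCBADC ⇒ C·B·C·B·C·CB·AD·B
    A ↦ CB
    B ↦ C
    C ↦ B
    D ↦ AD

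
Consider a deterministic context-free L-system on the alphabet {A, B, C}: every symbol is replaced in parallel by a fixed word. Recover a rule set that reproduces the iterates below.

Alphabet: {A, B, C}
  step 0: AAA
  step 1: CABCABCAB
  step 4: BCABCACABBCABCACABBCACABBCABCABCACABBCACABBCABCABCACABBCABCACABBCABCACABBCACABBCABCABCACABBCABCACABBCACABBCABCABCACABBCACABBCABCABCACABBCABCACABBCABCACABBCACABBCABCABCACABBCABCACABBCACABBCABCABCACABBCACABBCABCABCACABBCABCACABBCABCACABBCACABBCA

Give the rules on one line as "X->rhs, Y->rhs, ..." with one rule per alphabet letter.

  step 0 ⇒ step 1: AAA ⇒ CAB·CAB·CAB
    A ↦ CAB
    B ↦ BCA  (constrained at step 1)
    C ↦ BCA  (constrained at step 1)

A->CAB, B->BCA, C->BCA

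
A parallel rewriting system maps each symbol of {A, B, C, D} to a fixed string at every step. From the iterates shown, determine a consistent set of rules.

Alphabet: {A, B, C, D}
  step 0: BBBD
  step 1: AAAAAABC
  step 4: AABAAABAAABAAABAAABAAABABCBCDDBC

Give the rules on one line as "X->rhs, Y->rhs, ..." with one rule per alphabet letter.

A->D, B->AA, C->BA, D->BC

  step 0 ⇒ step 1: BBBD ⇒ AA·AA·AA·BC
    B ↦ AA
    D ↦ BC
    A ↦ D  (constrained at step 1)
    C ↦ BA  (constrained at step 1)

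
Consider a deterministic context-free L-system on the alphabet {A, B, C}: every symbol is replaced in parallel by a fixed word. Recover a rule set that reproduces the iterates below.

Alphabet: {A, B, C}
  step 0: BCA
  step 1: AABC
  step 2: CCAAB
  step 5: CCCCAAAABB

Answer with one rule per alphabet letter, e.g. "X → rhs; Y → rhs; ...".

A->C, B->AA, C->B

  step 1 ⇒ step 2: AABC ⇒ C·C·AA·B
    A ↦ C
    B ↦ AA
    C ↦ B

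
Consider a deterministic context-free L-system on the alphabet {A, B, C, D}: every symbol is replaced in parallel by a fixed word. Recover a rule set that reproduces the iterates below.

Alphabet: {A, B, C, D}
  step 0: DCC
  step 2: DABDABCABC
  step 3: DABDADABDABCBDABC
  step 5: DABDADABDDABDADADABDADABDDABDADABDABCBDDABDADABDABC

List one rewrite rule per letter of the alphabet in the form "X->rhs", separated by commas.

  step 2 ⇒ step 3: DABDABCABC ⇒ DA·BD·A·DA·BD·A·BC·BD·A·BC
    A ↦ BD
    B ↦ A
    C ↦ BC
    D ↦ DA

A->BD, B->A, C->BC, D->DA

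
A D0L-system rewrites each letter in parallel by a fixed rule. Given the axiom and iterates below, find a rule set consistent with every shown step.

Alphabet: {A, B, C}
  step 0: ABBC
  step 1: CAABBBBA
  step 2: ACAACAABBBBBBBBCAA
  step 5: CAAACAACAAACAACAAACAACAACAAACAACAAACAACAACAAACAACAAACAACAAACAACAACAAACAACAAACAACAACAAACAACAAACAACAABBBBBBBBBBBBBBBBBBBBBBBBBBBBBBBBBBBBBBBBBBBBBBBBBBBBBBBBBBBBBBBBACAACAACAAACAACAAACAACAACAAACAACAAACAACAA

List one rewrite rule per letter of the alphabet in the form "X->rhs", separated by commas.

  step 1 ⇒ step 2: CAABBBBA ⇒ A·CAA·CAA·BB·BB·BB·BB·CAA
    A ↦ CAA
    B ↦ BB
    C ↦ A

A->CAA, B->BB, C->A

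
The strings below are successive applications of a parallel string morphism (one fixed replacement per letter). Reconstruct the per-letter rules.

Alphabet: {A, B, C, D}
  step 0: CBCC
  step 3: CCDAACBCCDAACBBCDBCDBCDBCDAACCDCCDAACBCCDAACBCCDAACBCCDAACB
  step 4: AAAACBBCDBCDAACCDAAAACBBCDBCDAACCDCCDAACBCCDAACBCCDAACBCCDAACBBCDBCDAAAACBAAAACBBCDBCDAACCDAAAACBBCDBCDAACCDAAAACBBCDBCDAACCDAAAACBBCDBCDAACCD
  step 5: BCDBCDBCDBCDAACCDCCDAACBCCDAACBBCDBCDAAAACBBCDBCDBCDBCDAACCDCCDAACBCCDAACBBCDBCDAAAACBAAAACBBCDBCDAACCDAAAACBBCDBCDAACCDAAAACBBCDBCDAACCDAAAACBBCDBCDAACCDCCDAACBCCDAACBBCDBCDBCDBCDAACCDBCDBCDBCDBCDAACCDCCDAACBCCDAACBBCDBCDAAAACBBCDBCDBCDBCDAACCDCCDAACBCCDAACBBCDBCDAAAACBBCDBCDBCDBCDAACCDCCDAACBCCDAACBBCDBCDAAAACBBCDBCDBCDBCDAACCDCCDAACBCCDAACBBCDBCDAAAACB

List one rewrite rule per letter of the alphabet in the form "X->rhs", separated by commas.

  step 4 ⇒ step 5: AAAACBBCDBCDAACCDAAAACBBCDBCDAACCDCCDAACBCCDAACBCCDAACBCCDAACBBCDBCDAAAACBAAAACBBCDBCDAACCDAAAACBBCDBCDAACCDAAAACBBCDBCDAACCDAAAACBBCDBCDAACCD ⇒ BCD·BCD·BCD·BCD·AA·CCD·CCD·AA·CB·CCD·AA·CB·BCD·BCD·AA·AA·CB·BCD·BCD·BCD·BCD·AA·CCD·CCD·AA·CB·CCD·AA·CB·BCD·BCD·AA·AA·CB·AA·AA·CB·BCD·BCD·AA·CCD·AA·AA·CB·BCD·BCD·AA·CCD·AA·AA·CB·BCD·BCD·AA·CCD·AA·AA·CB·BCD·BCD·AA·CCD·CCD·AA·CB·CCD·AA·CB·BCD·BCD·BCD·BCD·AA·CCD·BCD·BCD·BCD·BCD·AA·CCD·CCD·AA·CB·CCD·AA·CB·BCD·BCD·AA·AA·CB·BCD·BCD·BCD·BCD·AA·CCD·CCD·AA·CB·CCD·AA·CB·BCD·BCD·AA·AA·CB·BCD·BCD·BCD·BCD·AA·CCD·CCD·AA·CB·CCD·AA·CB·BCD·BCD·AA·AA·CB·BCD·BCD·BCD·BCD·AA·CCD·CCD·AA·CB·CCD·AA·CB·BCD·BCD·AA·AA·CB
    A ↦ BCD
    B ↦ CCD
    C ↦ AA
    D ↦ CB

A->BCD, B->CCD, C->AA, D->CB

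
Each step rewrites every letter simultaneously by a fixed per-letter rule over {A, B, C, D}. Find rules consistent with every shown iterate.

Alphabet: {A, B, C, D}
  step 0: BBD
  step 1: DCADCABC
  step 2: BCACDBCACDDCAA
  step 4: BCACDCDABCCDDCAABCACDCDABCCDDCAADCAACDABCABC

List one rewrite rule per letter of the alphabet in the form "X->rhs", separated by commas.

  step 1 ⇒ step 2: DCADCABC ⇒ BC·A·CD·BC·A·CD·DCA·A
    A ↦ CD
    B ↦ DCA
    C ↦ A
    D ↦ BC

A->CD, B->DCA, C->A, D->BC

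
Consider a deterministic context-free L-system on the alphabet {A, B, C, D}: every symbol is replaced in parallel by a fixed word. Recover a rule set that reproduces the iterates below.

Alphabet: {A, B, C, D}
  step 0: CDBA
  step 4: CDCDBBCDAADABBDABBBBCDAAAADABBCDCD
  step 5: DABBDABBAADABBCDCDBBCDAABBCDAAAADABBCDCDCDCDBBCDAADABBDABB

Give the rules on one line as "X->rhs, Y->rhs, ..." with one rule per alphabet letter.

  step 4 ⇒ step 5: CDCDBBCDAADABBDABBBBCDAAAADABBCDCD ⇒ DA·BB·DA·BB·A·A·DA·BB·CD·CD·BB·CD·A·A·BB·CD·A·A·A·A·DA·BB·CD·CD·CD·CD·BB·CD·A·A·DA·BB·DA·BB
    A ↦ CD
    B ↦ A
    C ↦ DA
    D ↦ BB

A->CD, B->A, C->DA, D->BB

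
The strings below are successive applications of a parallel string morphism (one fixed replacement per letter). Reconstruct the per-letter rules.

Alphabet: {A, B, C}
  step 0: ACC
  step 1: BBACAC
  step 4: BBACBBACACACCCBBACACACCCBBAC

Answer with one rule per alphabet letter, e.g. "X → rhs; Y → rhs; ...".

A->BB, B->C, C->AC

  step 0 ⇒ step 1: ACC ⇒ BB·AC·AC
    A ↦ BB
    C ↦ AC
    B ↦ C  (constrained at step 1)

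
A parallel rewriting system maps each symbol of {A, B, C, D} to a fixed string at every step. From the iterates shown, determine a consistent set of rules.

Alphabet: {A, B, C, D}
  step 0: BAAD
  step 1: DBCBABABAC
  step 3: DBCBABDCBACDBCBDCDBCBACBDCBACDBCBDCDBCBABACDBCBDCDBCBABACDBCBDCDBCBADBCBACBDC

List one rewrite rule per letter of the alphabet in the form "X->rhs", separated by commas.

  step 0 ⇒ step 1: BAAD ⇒ DBC·BA·BA·BAC
    A ↦ BA
    B ↦ DBC
    D ↦ BAC
    C ↦ BDC  (constrained at step 1)

A->BA, B->DBC, C->BDC, D->BAC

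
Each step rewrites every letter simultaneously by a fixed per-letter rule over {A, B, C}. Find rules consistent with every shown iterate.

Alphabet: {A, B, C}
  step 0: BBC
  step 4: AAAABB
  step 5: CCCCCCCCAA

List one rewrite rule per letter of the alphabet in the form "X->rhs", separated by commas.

  step 4 ⇒ step 5: AAAABB ⇒ CC·CC·CC·CC·A·A
    A ↦ CC
    B ↦ A
    C ↦ B  (constrained at step 0)

A->CC, B->A, C->B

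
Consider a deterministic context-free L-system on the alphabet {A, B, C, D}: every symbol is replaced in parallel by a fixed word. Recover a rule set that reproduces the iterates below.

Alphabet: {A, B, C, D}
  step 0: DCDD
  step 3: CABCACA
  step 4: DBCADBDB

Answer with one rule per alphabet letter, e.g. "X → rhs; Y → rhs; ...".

A->B, B->CA, C->D, D->A

  step 3 ⇒ step 4: CABCACA ⇒ D·B·CA·D·B·D·B
    A ↦ B
    B ↦ CA
    C ↦ D
    D ↦ A  (constrained at step 0)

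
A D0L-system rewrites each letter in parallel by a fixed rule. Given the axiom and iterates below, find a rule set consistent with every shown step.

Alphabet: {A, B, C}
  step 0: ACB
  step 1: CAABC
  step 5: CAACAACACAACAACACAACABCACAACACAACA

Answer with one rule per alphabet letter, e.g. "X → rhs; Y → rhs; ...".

  step 0 ⇒ step 1: ACB ⇒ CA·A·BC
    A ↦ CA
    B ↦ BC
    C ↦ A

A->CA, B->BC, C->A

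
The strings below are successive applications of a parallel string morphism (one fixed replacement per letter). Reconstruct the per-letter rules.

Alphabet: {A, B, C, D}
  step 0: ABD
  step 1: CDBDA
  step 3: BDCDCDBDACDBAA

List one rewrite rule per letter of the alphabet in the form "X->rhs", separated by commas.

  step 0 ⇒ step 1: ABD ⇒ CD·BD·A
    A ↦ CD
    B ↦ BD
    D ↦ A
    C ↦ BA  (constrained at step 1)

A->CD, B->BD, C->BA, D->A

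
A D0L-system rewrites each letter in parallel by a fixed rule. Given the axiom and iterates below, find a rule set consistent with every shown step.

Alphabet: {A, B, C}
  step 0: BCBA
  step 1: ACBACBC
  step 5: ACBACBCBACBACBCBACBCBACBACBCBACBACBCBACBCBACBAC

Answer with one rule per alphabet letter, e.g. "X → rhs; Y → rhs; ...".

  step 0 ⇒ step 1: BCBA ⇒ AC·B·AC·BC
    A ↦ BC
    B ↦ AC
    C ↦ B

A->BC, B->AC, C->B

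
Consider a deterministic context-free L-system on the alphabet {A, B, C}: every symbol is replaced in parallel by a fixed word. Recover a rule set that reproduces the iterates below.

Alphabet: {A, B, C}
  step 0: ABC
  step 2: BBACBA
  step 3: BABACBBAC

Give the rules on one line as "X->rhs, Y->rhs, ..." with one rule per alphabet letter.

  step 2 ⇒ step 3: BBACBA ⇒ BA·BA·C·B·BA·C
    A ↦ C
    B ↦ BA
    C ↦ B

A->C, B->BA, C->B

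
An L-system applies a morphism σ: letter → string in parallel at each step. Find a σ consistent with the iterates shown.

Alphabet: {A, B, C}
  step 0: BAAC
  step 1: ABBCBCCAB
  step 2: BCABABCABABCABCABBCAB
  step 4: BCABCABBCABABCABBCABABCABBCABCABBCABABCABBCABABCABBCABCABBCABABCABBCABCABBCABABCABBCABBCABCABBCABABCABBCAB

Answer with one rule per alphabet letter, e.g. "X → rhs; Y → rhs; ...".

  step 1 ⇒ step 2: ABBCBCCAB ⇒ BC·AB·AB·CAB·AB·CAB·CAB·BC·AB
    A ↦ BC
    B ↦ AB
    C ↦ CAB

A->BC, B->AB, C->CAB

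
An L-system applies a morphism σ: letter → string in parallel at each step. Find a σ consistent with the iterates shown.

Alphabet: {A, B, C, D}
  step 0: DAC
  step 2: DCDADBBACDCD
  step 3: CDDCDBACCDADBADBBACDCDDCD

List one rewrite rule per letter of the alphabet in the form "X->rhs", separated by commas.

  step 2 ⇒ step 3: DCDADBBACDCD ⇒ CD·D·CD·BAC·CD·ADB·ADB·BAC·D·CD·D·CD
    A ↦ BAC
    B ↦ ADB
    C ↦ D
    D ↦ CD

A->BAC, B->ADB, C->D, D->CD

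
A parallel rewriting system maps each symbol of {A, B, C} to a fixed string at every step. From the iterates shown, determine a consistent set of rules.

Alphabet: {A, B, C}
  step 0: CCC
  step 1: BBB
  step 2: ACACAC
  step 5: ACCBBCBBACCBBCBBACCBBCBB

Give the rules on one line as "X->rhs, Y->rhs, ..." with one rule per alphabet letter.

  step 1 ⇒ step 2: BBB ⇒ AC·AC·AC
    B ↦ AC
    A ↦ CB  (constrained at step 2)
  step 0 ⇒ step 1: CCC ⇒ B·B·B
    C ↦ B

A->CB, B->AC, C->B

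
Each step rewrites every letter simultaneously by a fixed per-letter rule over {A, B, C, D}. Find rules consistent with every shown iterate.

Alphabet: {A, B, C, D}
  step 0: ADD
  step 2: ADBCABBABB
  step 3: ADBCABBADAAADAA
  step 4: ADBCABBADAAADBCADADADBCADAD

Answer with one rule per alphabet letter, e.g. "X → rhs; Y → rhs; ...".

A->AD, B->A, C->BB, D->BC

  step 3 ⇒ step 4: ADBCABBADAAADAA ⇒ AD·BC·A·BB·AD·A·A·AD·BC·AD·AD·AD·BC·AD·AD
    A ↦ AD
    B ↦ A
    C ↦ BB
    D ↦ BC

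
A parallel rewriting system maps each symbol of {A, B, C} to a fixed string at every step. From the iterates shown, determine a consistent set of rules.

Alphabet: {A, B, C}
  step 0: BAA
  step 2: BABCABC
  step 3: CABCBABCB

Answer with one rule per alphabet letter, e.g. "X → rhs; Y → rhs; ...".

A->AB, B->C, C->B

  step 2 ⇒ step 3: BABCABC ⇒ C·AB·C·B·AB·C·B
    A ↦ AB
    B ↦ C
    C ↦ B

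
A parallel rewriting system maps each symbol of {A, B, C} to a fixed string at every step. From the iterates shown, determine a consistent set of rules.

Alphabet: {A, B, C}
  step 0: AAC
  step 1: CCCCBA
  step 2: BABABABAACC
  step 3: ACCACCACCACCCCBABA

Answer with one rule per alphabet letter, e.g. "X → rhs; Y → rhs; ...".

  step 2 ⇒ step 3: BABABABAACC ⇒ A·CC·A·CC·A·CC·A·CC·CC·BA·BA
    A ↦ CC
    B ↦ A
    C ↦ BA

A->CC, B->A, C->BA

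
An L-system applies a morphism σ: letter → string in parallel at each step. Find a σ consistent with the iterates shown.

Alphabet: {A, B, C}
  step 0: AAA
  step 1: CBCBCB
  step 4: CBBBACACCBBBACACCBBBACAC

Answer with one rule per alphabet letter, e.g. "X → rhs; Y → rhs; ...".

  step 0 ⇒ step 1: AAA ⇒ CB·CB·CB
    A ↦ CB
    B ↦ AC  (constrained at step 1)
    C ↦ B  (constrained at step 1)

A->CB, B->AC, C->B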